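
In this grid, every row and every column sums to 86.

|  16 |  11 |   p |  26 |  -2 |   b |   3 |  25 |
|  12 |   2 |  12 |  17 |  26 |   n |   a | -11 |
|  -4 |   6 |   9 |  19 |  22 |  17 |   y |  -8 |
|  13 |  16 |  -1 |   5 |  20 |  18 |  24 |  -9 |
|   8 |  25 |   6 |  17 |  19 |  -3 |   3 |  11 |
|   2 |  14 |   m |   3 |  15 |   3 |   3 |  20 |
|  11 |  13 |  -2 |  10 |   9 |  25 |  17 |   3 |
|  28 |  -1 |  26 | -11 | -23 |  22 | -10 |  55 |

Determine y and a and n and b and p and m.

Row 3: -4 + 6 + 9 + 19 + 22 + 17 − 8 = 61, so its missing entry is 86 − 61 = 25.
Column 7: 3 + 25 + 24 + 3 + 3 + 17 − 10 = 65, so its missing entry is 86 − 65 = 21.
Row 2: 12 + 2 + 12 + 17 + 26 + 21 − 11 = 79, so its missing entry is 86 − 79 = 7.
Column 6: 7 + 17 + 18 − 3 + 3 + 25 + 22 = 89, so its missing entry is 86 − 89 = -3.
Row 1: 16 + 11 + 26 − 2 − 3 + 3 + 25 = 76, so its missing entry is 86 − 76 = 10.
Row 6: 2 + 14 + 3 + 15 + 3 + 3 + 20 = 60, so its missing entry is 86 − 60 = 26.

y = 25, a = 21, n = 7, b = -3, p = 10, m = 26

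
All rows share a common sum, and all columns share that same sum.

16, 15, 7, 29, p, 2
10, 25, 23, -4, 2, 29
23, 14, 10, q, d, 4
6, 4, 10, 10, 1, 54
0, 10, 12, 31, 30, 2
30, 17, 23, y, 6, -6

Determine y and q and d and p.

Rows 2 and 4 both sum to 85, so that's the common total.
The known cells in row 6 total 70, leaving 85 − 70 = 15 for the blank.
The known cells in column 4 total 81, leaving 85 − 81 = 4 for the blank.
The known cells in row 3 total 55, leaving 85 − 55 = 30 for the blank.
The known cells in row 1 total 69, leaving 85 − 69 = 16 for the blank.

y = 15, q = 4, d = 30, p = 16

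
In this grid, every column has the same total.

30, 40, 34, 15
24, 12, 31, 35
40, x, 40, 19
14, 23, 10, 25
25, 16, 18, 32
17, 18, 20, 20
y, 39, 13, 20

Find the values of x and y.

Columns 3 and 4 both add up to 166, so every column sums to 166.
Column 2: 40 + 12 + 23 + 16 + 18 + 39 = 148, so the missing entry is 166 − 148 = 18.
Column 1: 30 + 24 + 40 + 14 + 25 + 17 = 150, so the missing entry is 166 − 150 = 16.

x = 18, y = 16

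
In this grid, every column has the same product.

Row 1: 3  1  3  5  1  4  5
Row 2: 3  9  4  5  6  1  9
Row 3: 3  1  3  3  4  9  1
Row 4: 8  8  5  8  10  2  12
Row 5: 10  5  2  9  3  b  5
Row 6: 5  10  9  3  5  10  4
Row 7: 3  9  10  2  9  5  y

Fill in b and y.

Columns 3 and 5 each multiply to 32400, so every column has product 32400.
Column 6: 4×1×9×2×10×5 = 3600, so the missing entry is 32400 ÷ 3600 = 9.
Column 7: 5×9×1×12×5×4 = 10800, so the missing entry is 32400 ÷ 10800 = 3.

b = 9, y = 3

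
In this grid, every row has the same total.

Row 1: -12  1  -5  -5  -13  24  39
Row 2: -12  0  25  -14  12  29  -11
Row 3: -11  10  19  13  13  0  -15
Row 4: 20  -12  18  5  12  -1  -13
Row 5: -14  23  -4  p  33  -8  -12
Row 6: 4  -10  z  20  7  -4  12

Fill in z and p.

z = 0, p = 11

The complete rows each total 29.
Row 6 is missing 29 − 29 = 0 (since 4 − 10 + 20 + 7 − 4 + 12 = 29).
Row 5 is missing 29 − 18 = 11 (since -14 + 23 − 4 + 33 − 8 − 12 = 18).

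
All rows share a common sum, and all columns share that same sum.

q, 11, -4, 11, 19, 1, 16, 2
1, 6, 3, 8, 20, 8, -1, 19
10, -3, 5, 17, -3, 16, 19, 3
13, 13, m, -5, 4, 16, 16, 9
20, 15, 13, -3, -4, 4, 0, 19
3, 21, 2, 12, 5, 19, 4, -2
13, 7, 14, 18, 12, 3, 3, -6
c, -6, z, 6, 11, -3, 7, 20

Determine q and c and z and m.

Rows 2 and 3 both sum to 64, so that's the common total.
Row 4 has 13 + 13 − 5 + 4 + 16 + 16 + 9 = 66; the blank must be 64 − 66 = -2.
Column 3 has -4 + 3 + 5 − 2 + 13 + 2 + 14 = 31; the blank must be 64 − 31 = 33.
Row 8 has -6 + 33 + 6 + 11 − 3 + 7 + 20 = 68; the blank must be 64 − 68 = -4.
Row 1 has 11 − 4 + 11 + 19 + 1 + 16 + 2 = 56; the blank must be 64 − 56 = 8.

q = 8, c = -4, z = 33, m = -2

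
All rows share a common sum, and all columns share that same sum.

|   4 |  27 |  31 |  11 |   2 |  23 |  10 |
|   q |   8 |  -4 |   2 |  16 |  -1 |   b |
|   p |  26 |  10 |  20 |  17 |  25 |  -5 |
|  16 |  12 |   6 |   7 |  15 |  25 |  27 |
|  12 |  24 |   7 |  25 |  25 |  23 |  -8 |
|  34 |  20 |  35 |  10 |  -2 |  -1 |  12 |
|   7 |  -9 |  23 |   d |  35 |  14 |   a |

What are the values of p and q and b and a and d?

Rows 1 and 4 both sum to 108, so that's the common total.
Row 3: 26 + 10 + 20 + 17 + 25 − 5 = 93, so its missing entry is 108 − 93 = 15.
Column 1: 4 + 15 + 16 + 12 + 34 + 7 = 88, so its missing entry is 108 − 88 = 20.
Row 2: 20 + 8 − 4 + 2 + 16 − 1 = 41, so its missing entry is 108 − 41 = 67.
Column 7: 10 + 67 − 5 + 27 − 8 + 12 = 103, so its missing entry is 108 − 103 = 5.
Row 7: 7 − 9 + 23 + 35 + 14 + 5 = 75, so its missing entry is 108 − 75 = 33.

p = 15, q = 20, b = 67, a = 5, d = 33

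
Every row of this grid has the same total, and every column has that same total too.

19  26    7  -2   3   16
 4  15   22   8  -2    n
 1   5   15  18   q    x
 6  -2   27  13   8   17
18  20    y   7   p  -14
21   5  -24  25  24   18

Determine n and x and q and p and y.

Rows 1 and 4 both sum to 69, so that's the common total.
The known cells in row 2 total 47, leaving 69 − 47 = 22 for the blank.
The known cells in column 3 total 47, leaving 69 − 47 = 22 for the blank.
The known cells in row 5 total 53, leaving 69 − 53 = 16 for the blank.
The known cells in column 5 total 49, leaving 69 − 49 = 20 for the blank.
The known cells in row 3 total 59, leaving 69 − 59 = 10 for the blank.

n = 22, x = 10, q = 20, p = 16, y = 22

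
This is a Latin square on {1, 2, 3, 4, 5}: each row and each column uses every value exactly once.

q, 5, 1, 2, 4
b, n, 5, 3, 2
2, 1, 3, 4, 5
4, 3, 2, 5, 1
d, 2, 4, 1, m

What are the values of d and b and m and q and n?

Cell (5,5): column 5 already has {1, 2, 4, 5} → 3.
At (row 5, col 1): row 5 already has {1, 2, 3, 4}, so the value is 5.
Cell (1,1): row 1 already has {1, 2, 4, 5} → 3.
At (row 2, col 2): column 2 already has {1, 2, 3, 5}, so the value is 4.
For row 2, column 1: row 2 already has {2, 3, 4, 5}; that leaves 1.

d = 5, b = 1, m = 3, q = 3, n = 4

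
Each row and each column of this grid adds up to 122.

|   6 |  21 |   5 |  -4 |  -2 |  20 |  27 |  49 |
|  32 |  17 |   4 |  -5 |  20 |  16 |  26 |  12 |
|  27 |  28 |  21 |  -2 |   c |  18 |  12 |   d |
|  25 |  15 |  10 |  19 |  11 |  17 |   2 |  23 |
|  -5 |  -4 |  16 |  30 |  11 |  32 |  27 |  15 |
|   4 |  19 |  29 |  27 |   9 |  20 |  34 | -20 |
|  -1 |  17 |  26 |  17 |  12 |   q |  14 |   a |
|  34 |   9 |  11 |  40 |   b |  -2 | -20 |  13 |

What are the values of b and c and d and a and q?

b = 37, c = 24, d = -6, a = 36, q = 1

The known cells in row 8 total 85, leaving 122 − 85 = 37 for the blank.
The known cells in column 5 total 98, leaving 122 − 98 = 24 for the blank.
The known cells in column 6 total 121, leaving 122 − 121 = 1 for the blank.
The known cells in row 3 total 128, leaving 122 − 128 = -6 for the blank.
The known cells in row 7 total 86, leaving 122 − 86 = 36 for the blank.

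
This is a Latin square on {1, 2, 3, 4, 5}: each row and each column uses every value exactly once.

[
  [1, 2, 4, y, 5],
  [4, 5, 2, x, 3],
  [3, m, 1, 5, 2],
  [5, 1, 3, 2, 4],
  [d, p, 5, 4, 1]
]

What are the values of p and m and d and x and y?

p = 3, m = 4, d = 2, x = 1, y = 3

For row 5, column 1: column 1 already has {1, 3, 4, 5}; that leaves 2.
Cell (3,2): row 3 already has {1, 2, 3, 5} → 4.
Cell (5,2): row 5 already has {1, 2, 4, 5} → 3.
For row 1, column 4: row 1 already has {1, 2, 4, 5}; that leaves 3.
At (row 2, col 4): row 2 already has {2, 3, 4, 5}, so the value is 1.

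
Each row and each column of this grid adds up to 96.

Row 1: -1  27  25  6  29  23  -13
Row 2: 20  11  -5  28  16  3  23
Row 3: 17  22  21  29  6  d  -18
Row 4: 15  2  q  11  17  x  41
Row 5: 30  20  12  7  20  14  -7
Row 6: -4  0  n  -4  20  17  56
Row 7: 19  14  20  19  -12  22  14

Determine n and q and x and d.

Row 3: 17 + 22 + 21 + 29 + 6 − 18 = 77, so its missing entry is 96 − 77 = 19.
Column 6: 23 + 3 + 19 + 14 + 17 + 22 = 98, so its missing entry is 96 − 98 = -2.
Row 4: 15 + 2 + 11 + 17 − 2 + 41 = 84, so its missing entry is 96 − 84 = 12.
Row 6: -4 + 0 − 4 + 20 + 17 + 56 = 85, so its missing entry is 96 − 85 = 11.

n = 11, q = 12, x = -2, d = 19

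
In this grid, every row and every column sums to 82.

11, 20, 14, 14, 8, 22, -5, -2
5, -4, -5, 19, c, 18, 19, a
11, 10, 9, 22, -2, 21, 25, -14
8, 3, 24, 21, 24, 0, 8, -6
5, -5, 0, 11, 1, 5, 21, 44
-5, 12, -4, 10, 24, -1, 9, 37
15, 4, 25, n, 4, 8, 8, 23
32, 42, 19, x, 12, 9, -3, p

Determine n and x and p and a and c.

n = -5, x = -10, p = -19, a = 19, c = 11

Column 5 has 8 − 2 + 24 + 1 + 24 + 4 + 12 = 71; the blank must be 82 − 71 = 11.
Row 2 has 5 − 4 − 5 + 19 + 11 + 18 + 19 = 63; the blank must be 82 − 63 = 19.
Column 8 has -2 + 19 − 14 − 6 + 44 + 37 + 23 = 101; the blank must be 82 − 101 = -19.
Row 8 has 32 + 42 + 19 + 12 + 9 − 3 − 19 = 92; the blank must be 82 − 92 = -10.
Row 7 has 15 + 4 + 25 + 4 + 8 + 8 + 23 = 87; the blank must be 82 − 87 = -5.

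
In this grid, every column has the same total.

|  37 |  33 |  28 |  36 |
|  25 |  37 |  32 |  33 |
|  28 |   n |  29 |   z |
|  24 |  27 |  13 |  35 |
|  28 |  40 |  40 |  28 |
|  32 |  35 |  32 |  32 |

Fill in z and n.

z = 10, n = 2

Column 1 sums to 174 and so does column 3; that's the common total.
In column 4 the known cells total 164, leaving 174 − 164 = 10.
In column 2 the known cells total 172, leaving 174 − 172 = 2.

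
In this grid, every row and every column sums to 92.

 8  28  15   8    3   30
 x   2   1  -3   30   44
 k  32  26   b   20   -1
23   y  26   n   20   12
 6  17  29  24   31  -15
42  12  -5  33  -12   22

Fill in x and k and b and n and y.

x = 18, k = -5, b = 20, n = 10, y = 1

The known cells in column 2 total 91, leaving 92 − 91 = 1 for the blank.
The known cells in row 4 total 82, leaving 92 − 82 = 10 for the blank.
The known cells in column 4 total 72, leaving 92 − 72 = 20 for the blank.
The known cells in row 3 total 97, leaving 92 − 97 = -5 for the blank.
The known cells in row 2 total 74, leaving 92 − 74 = 18 for the blank.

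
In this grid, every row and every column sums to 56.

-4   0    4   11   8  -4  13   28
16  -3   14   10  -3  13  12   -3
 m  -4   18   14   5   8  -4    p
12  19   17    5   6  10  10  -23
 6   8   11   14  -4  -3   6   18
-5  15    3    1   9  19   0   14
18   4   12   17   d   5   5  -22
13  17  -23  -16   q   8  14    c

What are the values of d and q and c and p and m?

d = 17, q = 18, c = 25, p = 19, m = 0

Column 1 has -4 + 16 + 12 + 6 − 5 + 18 + 13 = 56; the blank must be 56 − 56 = 0.
Row 3 has 0 − 4 + 18 + 14 + 5 + 8 − 4 = 37; the blank must be 56 − 37 = 19.
Column 8 has 28 − 3 + 19 − 23 + 18 + 14 − 22 = 31; the blank must be 56 − 31 = 25.
Row 8 has 13 + 17 − 23 − 16 + 8 + 14 + 25 = 38; the blank must be 56 − 38 = 18.
Row 7 has 18 + 4 + 12 + 17 + 5 + 5 − 22 = 39; the blank must be 56 − 39 = 17.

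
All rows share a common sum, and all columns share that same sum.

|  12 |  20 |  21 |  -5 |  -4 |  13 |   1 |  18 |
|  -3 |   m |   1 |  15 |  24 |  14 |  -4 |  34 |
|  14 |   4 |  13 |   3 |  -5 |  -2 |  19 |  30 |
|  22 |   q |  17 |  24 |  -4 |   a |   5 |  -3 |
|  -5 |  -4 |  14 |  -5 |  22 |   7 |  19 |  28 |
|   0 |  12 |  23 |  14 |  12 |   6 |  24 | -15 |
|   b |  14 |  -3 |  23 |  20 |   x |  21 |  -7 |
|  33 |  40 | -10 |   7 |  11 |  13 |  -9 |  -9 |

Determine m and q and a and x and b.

Rows 1 and 3 both sum to 76, so that's the common total.
Row 2: -3 + 1 + 15 + 24 + 14 − 4 + 34 = 81, so its missing entry is 76 − 81 = -5.
Column 2: 20 − 5 + 4 − 4 + 12 + 14 + 40 = 81, so its missing entry is 76 − 81 = -5.
Column 1: 12 − 3 + 14 + 22 − 5 + 0 + 33 = 73, so its missing entry is 76 − 73 = 3.
Row 7: 3 + 14 − 3 + 23 + 20 + 21 − 7 = 71, so its missing entry is 76 − 71 = 5.
Row 4: 22 − 5 + 17 + 24 − 4 + 5 − 3 = 56, so its missing entry is 76 − 56 = 20.

m = -5, q = -5, a = 20, x = 5, b = 3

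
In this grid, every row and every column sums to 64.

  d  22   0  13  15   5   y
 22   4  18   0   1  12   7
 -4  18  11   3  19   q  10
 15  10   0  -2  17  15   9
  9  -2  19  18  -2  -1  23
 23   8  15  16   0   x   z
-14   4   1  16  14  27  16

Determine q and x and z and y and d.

q = 7, x = -1, z = 3, y = -4, d = 13

The known cells in column 1 total 51, leaving 64 − 51 = 13 for the blank.
The known cells in row 1 total 68, leaving 64 − 68 = -4 for the blank.
The known cells in column 7 total 61, leaving 64 − 61 = 3 for the blank.
The known cells in row 6 total 65, leaving 64 − 65 = -1 for the blank.
The known cells in row 3 total 57, leaving 64 − 57 = 7 for the blank.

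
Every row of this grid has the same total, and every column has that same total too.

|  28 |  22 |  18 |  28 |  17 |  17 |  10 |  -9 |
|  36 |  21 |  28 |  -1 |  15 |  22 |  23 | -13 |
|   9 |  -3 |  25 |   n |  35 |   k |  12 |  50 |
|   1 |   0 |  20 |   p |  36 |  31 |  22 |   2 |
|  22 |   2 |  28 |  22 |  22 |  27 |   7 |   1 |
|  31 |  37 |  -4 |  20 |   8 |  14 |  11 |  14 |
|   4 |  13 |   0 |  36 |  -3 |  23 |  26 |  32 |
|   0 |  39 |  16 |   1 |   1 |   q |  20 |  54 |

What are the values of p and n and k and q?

Rows 1 and 2 both sum to 131, so that's the common total.
The known cells in row 8 total 131, leaving 131 − 131 = 0 for the blank.
The known cells in row 4 total 112, leaving 131 − 112 = 19 for the blank.
The known cells in column 4 total 125, leaving 131 − 125 = 6 for the blank.
The known cells in row 3 total 134, leaving 131 − 134 = -3 for the blank.

p = 19, n = 6, k = -3, q = 0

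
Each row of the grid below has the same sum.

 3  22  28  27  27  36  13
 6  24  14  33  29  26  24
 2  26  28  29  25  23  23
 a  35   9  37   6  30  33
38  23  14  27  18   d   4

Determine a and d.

The complete rows each total 156.
Row 4 is missing 156 − 150 = 6 (since 35 + 9 + 37 + 6 + 30 + 33 = 150).
Row 5 is missing 156 − 124 = 32 (since 38 + 23 + 14 + 27 + 18 + 4 = 124).

a = 6, d = 32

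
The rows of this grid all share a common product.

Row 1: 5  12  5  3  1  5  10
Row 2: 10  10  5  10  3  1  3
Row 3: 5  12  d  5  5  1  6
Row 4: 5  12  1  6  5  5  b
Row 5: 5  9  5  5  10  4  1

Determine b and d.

Rows 2 and 5 each multiply to 45000, so every row has product 45000.
Row 4: 5×12×1×6×5×5 = 9000, so the missing entry is 45000 ÷ 9000 = 5.
Row 3: 5×12×5×5×1×6 = 9000, so the missing entry is 45000 ÷ 9000 = 5.

b = 5, d = 5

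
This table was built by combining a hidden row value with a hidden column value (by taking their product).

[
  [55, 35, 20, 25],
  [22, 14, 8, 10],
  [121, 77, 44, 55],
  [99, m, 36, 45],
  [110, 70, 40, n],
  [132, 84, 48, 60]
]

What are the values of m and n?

Each row is a constant multiple of every other row — this is a multiplication table with the headers hidden.
Row 4 is 36/20 = 9/5 times row 1, so its entry in column 2 is 35 × 9/5 = 63.
Row 5 is 40/20 = 2/1 times row 1, so its entry in column 4 is 25 × 2/1 = 50.

m = 63, n = 50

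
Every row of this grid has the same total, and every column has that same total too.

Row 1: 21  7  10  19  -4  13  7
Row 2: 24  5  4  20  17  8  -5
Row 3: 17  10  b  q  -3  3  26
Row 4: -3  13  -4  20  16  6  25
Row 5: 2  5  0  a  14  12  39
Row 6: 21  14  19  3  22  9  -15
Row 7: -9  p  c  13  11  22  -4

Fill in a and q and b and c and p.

a = 1, q = -3, b = 23, c = 21, p = 19

Rows 1 and 2 both sum to 73, so that's the common total.
Row 5: 2 + 5 + 0 + 14 + 12 + 39 = 72, so its missing entry is 73 − 72 = 1.
Column 2: 7 + 5 + 10 + 13 + 5 + 14 = 54, so its missing entry is 73 − 54 = 19.
Row 7: -9 + 19 + 13 + 11 + 22 − 4 = 52, so its missing entry is 73 − 52 = 21.
Column 4: 19 + 20 + 20 + 1 + 3 + 13 = 76, so its missing entry is 73 − 76 = -3.
Row 3: 17 + 10 − 3 − 3 + 3 + 26 = 50, so its missing entry is 73 − 50 = 23.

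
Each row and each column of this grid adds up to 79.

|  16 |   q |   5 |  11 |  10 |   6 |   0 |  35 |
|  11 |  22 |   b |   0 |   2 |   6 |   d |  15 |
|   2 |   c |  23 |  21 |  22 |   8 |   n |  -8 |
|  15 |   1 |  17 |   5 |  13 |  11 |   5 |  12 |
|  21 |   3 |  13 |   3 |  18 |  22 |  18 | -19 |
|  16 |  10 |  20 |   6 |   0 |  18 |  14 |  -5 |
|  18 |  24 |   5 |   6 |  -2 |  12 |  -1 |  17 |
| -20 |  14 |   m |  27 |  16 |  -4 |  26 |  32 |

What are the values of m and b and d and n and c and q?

The known cells in row 1 total 83, leaving 79 − 83 = -4 for the blank.
The known cells in column 2 total 70, leaving 79 − 70 = 9 for the blank.
The known cells in row 3 total 77, leaving 79 − 77 = 2 for the blank.
The known cells in row 8 total 91, leaving 79 − 91 = -12 for the blank.
The known cells in column 3 total 71, leaving 79 − 71 = 8 for the blank.
The known cells in row 2 total 64, leaving 79 − 64 = 15 for the blank.

m = -12, b = 8, d = 15, n = 2, c = 9, q = -4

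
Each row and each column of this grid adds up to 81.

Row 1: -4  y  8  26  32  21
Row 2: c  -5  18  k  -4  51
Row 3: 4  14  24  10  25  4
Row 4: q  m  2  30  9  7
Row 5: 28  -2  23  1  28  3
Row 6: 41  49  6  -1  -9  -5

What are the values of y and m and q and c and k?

Row 1: -4 + 8 + 26 + 32 + 21 = 83, so its missing entry is 81 − 83 = -2.
Column 2: -2 − 5 + 14 − 2 + 49 = 54, so its missing entry is 81 − 54 = 27.
Row 4: 27 + 2 + 30 + 9 + 7 = 75, so its missing entry is 81 − 75 = 6.
Column 1: -4 + 4 + 6 + 28 + 41 = 75, so its missing entry is 81 − 75 = 6.
Row 2: 6 − 5 + 18 − 4 + 51 = 66, so its missing entry is 81 − 66 = 15.

y = -2, m = 27, q = 6, c = 6, k = 15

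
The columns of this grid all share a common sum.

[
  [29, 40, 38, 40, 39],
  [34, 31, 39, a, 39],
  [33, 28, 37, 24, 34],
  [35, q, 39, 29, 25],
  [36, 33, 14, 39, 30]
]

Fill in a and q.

a = 35, q = 35

The complete columns each total 167.
Column 4 is missing 167 − 132 = 35 (since 40 + 24 + 29 + 39 = 132).
Column 2 is missing 167 − 132 = 35 (since 40 + 31 + 28 + 33 = 132).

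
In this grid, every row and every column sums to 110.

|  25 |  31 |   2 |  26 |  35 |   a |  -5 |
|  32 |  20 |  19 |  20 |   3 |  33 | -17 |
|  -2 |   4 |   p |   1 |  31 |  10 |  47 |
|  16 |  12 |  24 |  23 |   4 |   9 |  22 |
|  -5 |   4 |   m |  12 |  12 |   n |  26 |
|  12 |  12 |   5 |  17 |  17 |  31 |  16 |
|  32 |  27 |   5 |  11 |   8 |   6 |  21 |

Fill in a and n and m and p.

a = -4, n = 25, m = 36, p = 19

Row 1 has 25 + 31 + 2 + 26 + 35 − 5 = 114; the blank must be 110 − 114 = -4.
Column 6 has -4 + 33 + 10 + 9 + 31 + 6 = 85; the blank must be 110 − 85 = 25.
Row 5 has -5 + 4 + 12 + 12 + 25 + 26 = 74; the blank must be 110 − 74 = 36.
Row 3 has -2 + 4 + 1 + 31 + 10 + 47 = 91; the blank must be 110 − 91 = 19.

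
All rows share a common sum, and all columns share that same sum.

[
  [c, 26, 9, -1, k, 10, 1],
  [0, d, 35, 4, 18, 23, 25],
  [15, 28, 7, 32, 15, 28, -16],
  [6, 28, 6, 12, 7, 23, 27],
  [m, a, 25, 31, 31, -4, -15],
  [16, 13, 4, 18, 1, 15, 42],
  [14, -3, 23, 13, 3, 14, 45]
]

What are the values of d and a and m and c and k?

d = 4, a = 13, m = 28, c = 30, k = 34

Rows 3 and 4 both sum to 109, so that's the common total.
Column 5: 18 + 15 + 7 + 31 + 1 + 3 = 75, so its missing entry is 109 − 75 = 34.
Row 1: 26 + 9 − 1 + 34 + 10 + 1 = 79, so its missing entry is 109 − 79 = 30.
Column 1: 30 + 0 + 15 + 6 + 16 + 14 = 81, so its missing entry is 109 − 81 = 28.
Row 2: 0 + 35 + 4 + 18 + 23 + 25 = 105, so its missing entry is 109 − 105 = 4.
Row 5: 28 + 25 + 31 + 31 − 4 − 15 = 96, so its missing entry is 109 − 96 = 13.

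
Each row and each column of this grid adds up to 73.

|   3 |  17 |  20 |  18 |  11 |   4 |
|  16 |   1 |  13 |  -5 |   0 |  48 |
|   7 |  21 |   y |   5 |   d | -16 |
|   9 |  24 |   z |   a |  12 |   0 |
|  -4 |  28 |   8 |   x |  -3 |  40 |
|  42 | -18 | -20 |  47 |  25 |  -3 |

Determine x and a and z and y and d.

x = 4, a = 4, z = 24, y = 28, d = 28

The known cells in column 5 total 45, leaving 73 − 45 = 28 for the blank.
The known cells in row 5 total 69, leaving 73 − 69 = 4 for the blank.
The known cells in column 4 total 69, leaving 73 − 69 = 4 for the blank.
The known cells in row 3 total 45, leaving 73 − 45 = 28 for the blank.
The known cells in row 4 total 49, leaving 73 − 49 = 24 for the blank.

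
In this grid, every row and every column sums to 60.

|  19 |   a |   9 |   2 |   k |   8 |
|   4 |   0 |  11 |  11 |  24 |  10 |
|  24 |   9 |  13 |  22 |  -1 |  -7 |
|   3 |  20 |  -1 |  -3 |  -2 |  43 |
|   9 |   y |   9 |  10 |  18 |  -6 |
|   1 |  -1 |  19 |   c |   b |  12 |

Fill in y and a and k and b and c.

The known cells in column 4 total 42, leaving 60 − 42 = 18 for the blank.
The known cells in row 6 total 49, leaving 60 − 49 = 11 for the blank.
The known cells in column 5 total 50, leaving 60 − 50 = 10 for the blank.
The known cells in row 1 total 48, leaving 60 − 48 = 12 for the blank.
The known cells in row 5 total 40, leaving 60 − 40 = 20 for the blank.

y = 20, a = 12, k = 10, b = 11, c = 18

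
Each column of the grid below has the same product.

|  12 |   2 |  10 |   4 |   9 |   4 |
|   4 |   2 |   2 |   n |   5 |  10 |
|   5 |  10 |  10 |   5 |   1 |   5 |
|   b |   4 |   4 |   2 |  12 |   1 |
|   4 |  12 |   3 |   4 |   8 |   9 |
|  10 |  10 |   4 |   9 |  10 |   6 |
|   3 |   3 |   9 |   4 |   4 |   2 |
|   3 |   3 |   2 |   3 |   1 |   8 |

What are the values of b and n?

b = 2, n = 10

Columns 3 and 6 each multiply to 172800, so every column has product 172800.
Column 1: 12×4×5×4×10×3×3 = 86400, so the missing entry is 172800 ÷ 86400 = 2.
Column 4: 4×5×2×4×9×4×3 = 17280, so the missing entry is 172800 ÷ 17280 = 10.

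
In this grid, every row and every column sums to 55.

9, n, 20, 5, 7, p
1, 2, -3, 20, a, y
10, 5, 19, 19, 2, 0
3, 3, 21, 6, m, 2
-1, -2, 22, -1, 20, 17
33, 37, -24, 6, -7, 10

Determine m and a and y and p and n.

Column 2: 2 + 5 + 3 − 2 + 37 = 45, so its missing entry is 55 − 45 = 10.
Row 4: 3 + 3 + 21 + 6 + 2 = 35, so its missing entry is 55 − 35 = 20.
Column 5: 7 + 2 + 20 + 20 − 7 = 42, so its missing entry is 55 − 42 = 13.
Row 2: 1 + 2 − 3 + 20 + 13 = 33, so its missing entry is 55 − 33 = 22.
Row 1: 9 + 10 + 20 + 5 + 7 = 51, so its missing entry is 55 − 51 = 4.

m = 20, a = 13, y = 22, p = 4, n = 10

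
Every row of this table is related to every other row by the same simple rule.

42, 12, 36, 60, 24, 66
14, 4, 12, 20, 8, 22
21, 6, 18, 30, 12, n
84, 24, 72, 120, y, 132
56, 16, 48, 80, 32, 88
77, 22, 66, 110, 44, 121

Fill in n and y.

n = 33, y = 48

Each row is a constant multiple of every other row — this is a multiplication table with the headers hidden.
Row 3 is 18/36 = 1/2 times row 1, so its entry in column 6 is 66 × 1/2 = 33.
Row 4 is 72/36 = 2/1 times row 1, so its entry in column 5 is 24 × 2/1 = 48.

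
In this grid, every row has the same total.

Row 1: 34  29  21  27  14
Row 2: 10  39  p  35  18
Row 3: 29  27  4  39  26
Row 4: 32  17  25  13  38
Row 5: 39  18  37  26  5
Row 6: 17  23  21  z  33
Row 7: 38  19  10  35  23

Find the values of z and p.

Rows 1 and 5 both add up to 125, so every row sums to 125.
Row 6: 17 + 23 + 21 + 33 = 94, so the missing entry is 125 − 94 = 31.
Row 2: 10 + 39 + 35 + 18 = 102, so the missing entry is 125 − 102 = 23.

z = 31, p = 23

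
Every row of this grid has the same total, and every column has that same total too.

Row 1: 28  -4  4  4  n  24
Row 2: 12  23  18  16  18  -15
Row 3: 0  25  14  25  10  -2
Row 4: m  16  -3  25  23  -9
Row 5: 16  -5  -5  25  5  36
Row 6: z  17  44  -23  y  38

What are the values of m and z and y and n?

m = 20, z = -4, y = 0, n = 16

Rows 2 and 3 both sum to 72, so that's the common total.
The known cells in row 1 total 56, leaving 72 − 56 = 16 for the blank.
The known cells in column 5 total 72, leaving 72 − 72 = 0 for the blank.
The known cells in row 6 total 76, leaving 72 − 76 = -4 for the blank.
The known cells in row 4 total 52, leaving 72 − 52 = 20 for the blank.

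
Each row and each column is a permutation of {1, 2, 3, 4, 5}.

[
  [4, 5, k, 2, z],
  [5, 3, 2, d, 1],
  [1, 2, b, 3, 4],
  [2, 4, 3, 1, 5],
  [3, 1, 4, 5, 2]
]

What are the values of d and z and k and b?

At (row 2, col 4): row 2 already has {1, 2, 3, 5}, so the value is 4.
For row 1, column 5: column 5 already has {1, 2, 4, 5}; that leaves 3.
For row 1, column 3: row 1 already has {2, 3, 4, 5}; that leaves 1.
Cell (3,3): row 3 already has {1, 2, 3, 4} → 5.

d = 4, z = 3, k = 1, b = 5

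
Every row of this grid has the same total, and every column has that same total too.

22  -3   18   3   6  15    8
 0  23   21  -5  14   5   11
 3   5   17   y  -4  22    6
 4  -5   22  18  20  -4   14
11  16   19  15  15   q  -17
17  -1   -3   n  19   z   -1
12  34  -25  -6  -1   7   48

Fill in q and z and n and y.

q = 10, z = 14, n = 24, y = 20

Rows 1 and 2 both sum to 69, so that's the common total.
Row 5 has 11 + 16 + 19 + 15 + 15 − 17 = 59; the blank must be 69 − 59 = 10.
Column 6 has 15 + 5 + 22 − 4 + 10 + 7 = 55; the blank must be 69 − 55 = 14.
Row 6 has 17 − 1 − 3 + 19 + 14 − 1 = 45; the blank must be 69 − 45 = 24.
Row 3 has 3 + 5 + 17 − 4 + 22 + 6 = 49; the blank must be 69 − 49 = 20.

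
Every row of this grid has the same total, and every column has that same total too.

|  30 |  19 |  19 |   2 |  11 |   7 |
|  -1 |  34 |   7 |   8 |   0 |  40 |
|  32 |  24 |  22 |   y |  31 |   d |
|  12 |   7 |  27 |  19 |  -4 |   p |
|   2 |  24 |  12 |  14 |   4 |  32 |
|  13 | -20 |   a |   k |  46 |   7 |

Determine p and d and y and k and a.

Rows 1 and 2 both sum to 88, so that's the common total.
Row 4 has 12 + 7 + 27 + 19 − 4 = 61; the blank must be 88 − 61 = 27.
Column 6 has 7 + 40 + 27 + 32 + 7 = 113; the blank must be 88 − 113 = -25.
Row 3 has 32 + 24 + 22 + 31 − 25 = 84; the blank must be 88 − 84 = 4.
Column 4 has 2 + 8 + 4 + 19 + 14 = 47; the blank must be 88 − 47 = 41.
Row 6 has 13 − 20 + 41 + 46 + 7 = 87; the blank must be 88 − 87 = 1.

p = 27, d = -25, y = 4, k = 41, a = 1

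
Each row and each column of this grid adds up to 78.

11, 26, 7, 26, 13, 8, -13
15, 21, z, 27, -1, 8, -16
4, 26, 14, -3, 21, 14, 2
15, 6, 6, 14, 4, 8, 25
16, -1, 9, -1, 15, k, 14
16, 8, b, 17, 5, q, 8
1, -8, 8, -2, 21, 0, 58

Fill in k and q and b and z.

The known cells in row 2 total 54, leaving 78 − 54 = 24 for the blank.
The known cells in row 5 total 52, leaving 78 − 52 = 26 for the blank.
The known cells in column 6 total 64, leaving 78 − 64 = 14 for the blank.
The known cells in row 6 total 68, leaving 78 − 68 = 10 for the blank.

k = 26, q = 14, b = 10, z = 24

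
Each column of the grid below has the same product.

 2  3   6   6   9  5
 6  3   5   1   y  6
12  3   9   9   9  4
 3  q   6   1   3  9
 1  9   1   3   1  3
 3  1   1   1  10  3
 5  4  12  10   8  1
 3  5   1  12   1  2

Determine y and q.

Columns 4 and 6 each multiply to 19440, so every column has product 19440.
Column 5: 9×9×3×1×10×8×1 = 19440, so the missing entry is 19440 ÷ 19440 = 1.
Column 2: 3×3×3×9×1×4×5 = 4860, so the missing entry is 19440 ÷ 4860 = 4.

y = 1, q = 4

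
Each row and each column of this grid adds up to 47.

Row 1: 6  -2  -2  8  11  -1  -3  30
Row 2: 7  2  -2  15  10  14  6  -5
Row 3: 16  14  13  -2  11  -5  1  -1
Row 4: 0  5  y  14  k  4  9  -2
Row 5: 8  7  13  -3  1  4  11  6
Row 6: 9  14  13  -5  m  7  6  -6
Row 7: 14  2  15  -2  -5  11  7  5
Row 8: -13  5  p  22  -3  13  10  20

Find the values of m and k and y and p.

The known cells in row 6 total 38, leaving 47 − 38 = 9 for the blank.
The known cells in column 5 total 34, leaving 47 − 34 = 13 for the blank.
The known cells in row 8 total 54, leaving 47 − 54 = -7 for the blank.
The known cells in row 4 total 43, leaving 47 − 43 = 4 for the blank.

m = 9, k = 13, y = 4, p = -7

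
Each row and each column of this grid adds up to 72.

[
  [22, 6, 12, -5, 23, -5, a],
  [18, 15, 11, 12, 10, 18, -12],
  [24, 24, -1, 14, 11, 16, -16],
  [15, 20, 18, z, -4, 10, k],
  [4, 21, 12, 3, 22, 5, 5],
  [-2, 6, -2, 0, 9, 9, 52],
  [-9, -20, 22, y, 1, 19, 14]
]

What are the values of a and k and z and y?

Row 7: -9 − 20 + 22 + 1 + 19 + 14 = 27, so its missing entry is 72 − 27 = 45.
Column 4: -5 + 12 + 14 + 3 + 0 + 45 = 69, so its missing entry is 72 − 69 = 3.
Row 4: 15 + 20 + 18 + 3 − 4 + 10 = 62, so its missing entry is 72 − 62 = 10.
Row 1: 22 + 6 + 12 − 5 + 23 − 5 = 53, so its missing entry is 72 − 53 = 19.

a = 19, k = 10, z = 3, y = 45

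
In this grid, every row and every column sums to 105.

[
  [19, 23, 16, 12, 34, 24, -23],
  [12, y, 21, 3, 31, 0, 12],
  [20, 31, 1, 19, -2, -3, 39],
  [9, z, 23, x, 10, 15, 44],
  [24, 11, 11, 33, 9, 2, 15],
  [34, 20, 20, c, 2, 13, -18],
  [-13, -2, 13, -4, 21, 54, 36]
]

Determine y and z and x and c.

Row 6: 34 + 20 + 20 + 2 + 13 − 18 = 71, so its missing entry is 105 − 71 = 34.
Row 2: 12 + 21 + 3 + 31 + 0 + 12 = 79, so its missing entry is 105 − 79 = 26.
Column 2: 23 + 26 + 31 + 11 + 20 − 2 = 109, so its missing entry is 105 − 109 = -4.
Row 4: 9 − 4 + 23 + 10 + 15 + 44 = 97, so its missing entry is 105 − 97 = 8.

y = 26, z = -4, x = 8, c = 34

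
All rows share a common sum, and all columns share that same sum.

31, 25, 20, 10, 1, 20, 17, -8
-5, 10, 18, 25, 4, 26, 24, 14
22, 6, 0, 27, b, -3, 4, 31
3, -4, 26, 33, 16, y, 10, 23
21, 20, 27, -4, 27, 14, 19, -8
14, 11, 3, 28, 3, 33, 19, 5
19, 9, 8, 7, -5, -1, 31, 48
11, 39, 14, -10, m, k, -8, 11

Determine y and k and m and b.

y = 9, k = 18, m = 41, b = 29

Rows 1 and 2 both sum to 116, so that's the common total.
Row 3 has 22 + 6 + 0 + 27 − 3 + 4 + 31 = 87; the blank must be 116 − 87 = 29.
Column 5 has 1 + 4 + 29 + 16 + 27 + 3 − 5 = 75; the blank must be 116 − 75 = 41.
Row 8 has 11 + 39 + 14 − 10 + 41 − 8 + 11 = 98; the blank must be 116 − 98 = 18.
Row 4 has 3 − 4 + 26 + 33 + 16 + 10 + 23 = 107; the blank must be 116 − 107 = 9.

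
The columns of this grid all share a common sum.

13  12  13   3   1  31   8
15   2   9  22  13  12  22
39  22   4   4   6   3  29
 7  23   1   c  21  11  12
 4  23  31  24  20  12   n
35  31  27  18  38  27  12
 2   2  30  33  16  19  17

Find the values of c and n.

The complete columns each total 115.
Column 4 is missing 115 − 104 = 11 (since 3 + 22 + 4 + 24 + 18 + 33 = 104).
Column 7 is missing 115 − 100 = 15 (since 8 + 22 + 29 + 12 + 12 + 17 = 100).

c = 11, n = 15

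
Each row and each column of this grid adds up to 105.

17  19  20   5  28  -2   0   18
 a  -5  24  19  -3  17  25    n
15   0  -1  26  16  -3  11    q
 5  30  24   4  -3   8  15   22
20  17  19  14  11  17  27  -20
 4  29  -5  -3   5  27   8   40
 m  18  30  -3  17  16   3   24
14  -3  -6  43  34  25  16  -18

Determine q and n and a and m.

q = 41, n = -2, a = 30, m = 0

Row 3 has 15 + 0 − 1 + 26 + 16 − 3 + 11 = 64; the blank must be 105 − 64 = 41.
Column 8 has 18 + 41 + 22 − 20 + 40 + 24 − 18 = 107; the blank must be 105 − 107 = -2.
Row 2 has -5 + 24 + 19 − 3 + 17 + 25 − 2 = 75; the blank must be 105 − 75 = 30.
Row 7 has 18 + 30 − 3 + 17 + 16 + 3 + 24 = 105; the blank must be 105 − 105 = 0.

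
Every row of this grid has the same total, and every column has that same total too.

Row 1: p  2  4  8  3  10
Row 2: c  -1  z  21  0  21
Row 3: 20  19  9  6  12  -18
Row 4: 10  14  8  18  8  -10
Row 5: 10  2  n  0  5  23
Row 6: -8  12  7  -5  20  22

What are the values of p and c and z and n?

p = 21, c = -5, z = 12, n = 8

Rows 3 and 4 both sum to 48, so that's the common total.
The known cells in row 5 total 40, leaving 48 − 40 = 8 for the blank.
The known cells in column 3 total 36, leaving 48 − 36 = 12 for the blank.
The known cells in row 2 total 53, leaving 48 − 53 = -5 for the blank.
The known cells in row 1 total 27, leaving 48 − 27 = 21 for the blank.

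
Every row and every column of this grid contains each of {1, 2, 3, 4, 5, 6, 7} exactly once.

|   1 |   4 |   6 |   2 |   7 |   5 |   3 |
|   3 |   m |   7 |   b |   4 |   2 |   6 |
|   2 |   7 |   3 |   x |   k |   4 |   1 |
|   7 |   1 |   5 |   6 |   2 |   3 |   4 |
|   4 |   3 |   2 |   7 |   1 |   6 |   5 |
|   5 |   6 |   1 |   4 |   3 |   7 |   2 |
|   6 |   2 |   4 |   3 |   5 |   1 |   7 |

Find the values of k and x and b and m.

Cell (2,2): column 2 already has {1, 2, 3, 4, 6, 7} → 5.
For row 2, column 4: row 2 already has {2, 3, 4, 5, 6, 7}; that leaves 1.
At (row 3, col 5): column 5 already has {1, 2, 3, 4, 5, 7}, so the value is 6.
At (row 3, col 4): row 3 already has {1, 2, 3, 4, 6, 7}, so the value is 5.

k = 6, x = 5, b = 1, m = 5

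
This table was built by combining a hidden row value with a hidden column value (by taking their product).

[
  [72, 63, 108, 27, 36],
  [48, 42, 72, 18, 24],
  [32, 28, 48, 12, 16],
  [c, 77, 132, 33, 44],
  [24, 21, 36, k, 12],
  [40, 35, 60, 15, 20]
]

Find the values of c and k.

c = 88, k = 9

Each row is a constant multiple of every other row — this is a multiplication table with the headers hidden.
Row 4 is 77/63 = 11/9 times row 1, so its entry in column 1 is 72 × 11/9 = 88.
Row 5 is 21/63 = 1/3 times row 1, so its entry in column 4 is 27 × 1/3 = 9.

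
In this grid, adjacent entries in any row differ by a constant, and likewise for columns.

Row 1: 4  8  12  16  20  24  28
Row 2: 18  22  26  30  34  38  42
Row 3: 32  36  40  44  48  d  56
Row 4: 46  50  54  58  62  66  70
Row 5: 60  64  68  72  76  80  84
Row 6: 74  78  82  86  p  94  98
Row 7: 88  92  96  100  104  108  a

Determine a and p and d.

Along each row the entries change by 4 per step; down each column they change by 14.
Row 7: from 88 at column 1, stepping by 4 to column 7 gives 112.
Row 6: from 74 at column 1, stepping by 4 to column 5 gives 90.
Row 3: from 32 at column 1, stepping by 4 to column 6 gives 52.

a = 112, p = 90, d = 52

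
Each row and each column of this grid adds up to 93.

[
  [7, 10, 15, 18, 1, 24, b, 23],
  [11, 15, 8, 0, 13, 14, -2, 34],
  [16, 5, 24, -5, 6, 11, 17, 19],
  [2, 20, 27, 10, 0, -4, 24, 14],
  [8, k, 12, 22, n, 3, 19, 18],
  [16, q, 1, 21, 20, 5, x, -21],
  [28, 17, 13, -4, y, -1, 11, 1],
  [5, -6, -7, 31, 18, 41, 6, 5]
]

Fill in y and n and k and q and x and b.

y = 28, n = 7, k = 4, q = 28, x = 23, b = -5

Row 7: 28 + 17 + 13 − 4 − 1 + 11 + 1 = 65, so its missing entry is 93 − 65 = 28.
Column 5: 1 + 13 + 6 + 0 + 20 + 28 + 18 = 86, so its missing entry is 93 − 86 = 7.
Row 1: 7 + 10 + 15 + 18 + 1 + 24 + 23 = 98, so its missing entry is 93 − 98 = -5.
Column 7: -5 − 2 + 17 + 24 + 19 + 11 + 6 = 70, so its missing entry is 93 − 70 = 23.
Row 6: 16 + 1 + 21 + 20 + 5 + 23 − 21 = 65, so its missing entry is 93 − 65 = 28.
Row 5: 8 + 12 + 22 + 7 + 3 + 19 + 18 = 89, so its missing entry is 93 − 89 = 4.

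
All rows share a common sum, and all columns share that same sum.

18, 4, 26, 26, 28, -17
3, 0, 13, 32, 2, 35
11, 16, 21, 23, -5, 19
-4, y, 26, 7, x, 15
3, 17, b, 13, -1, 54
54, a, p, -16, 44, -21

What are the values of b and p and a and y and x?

b = -1, p = 0, a = 24, y = 24, x = 17

Rows 1 and 2 both sum to 85, so that's the common total.
The known cells in column 5 total 68, leaving 85 − 68 = 17 for the blank.
The known cells in row 4 total 61, leaving 85 − 61 = 24 for the blank.
The known cells in column 2 total 61, leaving 85 − 61 = 24 for the blank.
The known cells in row 5 total 86, leaving 85 − 86 = -1 for the blank.
The known cells in row 6 total 85, leaving 85 − 85 = 0 for the blank.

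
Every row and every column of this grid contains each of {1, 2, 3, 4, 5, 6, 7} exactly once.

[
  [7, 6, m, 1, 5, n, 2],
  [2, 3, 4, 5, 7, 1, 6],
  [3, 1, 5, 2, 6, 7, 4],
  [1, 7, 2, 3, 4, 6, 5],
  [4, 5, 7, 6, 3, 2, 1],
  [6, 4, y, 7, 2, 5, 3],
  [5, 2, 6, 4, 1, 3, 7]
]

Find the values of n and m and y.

For row 1, column 6: column 6 already has {1, 2, 3, 5, 6, 7}; that leaves 4.
At (row 1, col 3): row 1 already has {1, 2, 4, 5, 6, 7}, so the value is 3.
At (row 6, col 3): row 6 already has {2, 3, 4, 5, 6, 7}, so the value is 1.

n = 4, m = 3, y = 1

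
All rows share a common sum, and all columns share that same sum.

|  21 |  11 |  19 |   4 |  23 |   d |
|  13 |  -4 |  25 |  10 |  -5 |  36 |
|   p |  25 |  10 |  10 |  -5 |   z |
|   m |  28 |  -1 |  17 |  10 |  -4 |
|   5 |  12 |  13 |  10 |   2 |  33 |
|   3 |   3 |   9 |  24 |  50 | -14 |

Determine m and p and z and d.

m = 25, p = 8, z = 27, d = -3

Rows 2 and 5 both sum to 75, so that's the common total.
Row 1: 21 + 11 + 19 + 4 + 23 = 78, so its missing entry is 75 − 78 = -3.
Column 6: -3 + 36 − 4 + 33 − 14 = 48, so its missing entry is 75 − 48 = 27.
Row 3: 25 + 10 + 10 − 5 + 27 = 67, so its missing entry is 75 − 67 = 8.
Row 4: 28 − 1 + 17 + 10 − 4 = 50, so its missing entry is 75 − 50 = 25.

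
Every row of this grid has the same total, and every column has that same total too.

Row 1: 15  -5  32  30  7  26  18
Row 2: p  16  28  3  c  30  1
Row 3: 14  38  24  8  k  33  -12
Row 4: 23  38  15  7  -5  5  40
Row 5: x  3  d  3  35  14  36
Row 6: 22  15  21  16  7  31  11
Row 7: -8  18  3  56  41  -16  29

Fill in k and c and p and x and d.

k = 18, c = 20, p = 25, x = 32, d = 0

Rows 1 and 4 both sum to 123, so that's the common total.
Row 3 has 14 + 38 + 24 + 8 + 33 − 12 = 105; the blank must be 123 − 105 = 18.
Column 3 has 32 + 28 + 24 + 15 + 21 + 3 = 123; the blank must be 123 − 123 = 0.
Row 5 has 3 + 0 + 3 + 35 + 14 + 36 = 91; the blank must be 123 − 91 = 32.
Column 5 has 7 + 18 − 5 + 35 + 7 + 41 = 103; the blank must be 123 − 103 = 20.
Row 2 has 16 + 28 + 3 + 20 + 30 + 1 = 98; the blank must be 123 − 98 = 25.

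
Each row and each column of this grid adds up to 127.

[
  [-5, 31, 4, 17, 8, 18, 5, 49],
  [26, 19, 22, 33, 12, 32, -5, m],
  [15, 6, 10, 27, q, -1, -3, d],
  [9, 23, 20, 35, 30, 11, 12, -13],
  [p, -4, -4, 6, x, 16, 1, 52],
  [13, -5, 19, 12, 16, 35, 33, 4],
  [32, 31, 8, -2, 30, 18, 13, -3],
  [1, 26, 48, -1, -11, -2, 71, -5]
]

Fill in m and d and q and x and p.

The known cells in column 1 total 91, leaving 127 − 91 = 36 for the blank.
The known cells in row 5 total 103, leaving 127 − 103 = 24 for the blank.
The known cells in column 5 total 109, leaving 127 − 109 = 18 for the blank.
The known cells in row 3 total 72, leaving 127 − 72 = 55 for the blank.
The known cells in row 2 total 139, leaving 127 − 139 = -12 for the blank.

m = -12, d = 55, q = 18, x = 24, p = 36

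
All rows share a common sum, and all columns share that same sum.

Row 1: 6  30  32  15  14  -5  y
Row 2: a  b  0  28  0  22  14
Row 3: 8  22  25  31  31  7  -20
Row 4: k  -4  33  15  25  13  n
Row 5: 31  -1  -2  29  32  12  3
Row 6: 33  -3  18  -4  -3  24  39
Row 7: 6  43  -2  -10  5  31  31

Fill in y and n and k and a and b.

Rows 3 and 5 both sum to 104, so that's the common total.
Column 2 has 30 + 22 − 4 − 1 − 3 + 43 = 87; the blank must be 104 − 87 = 17.
Row 1 has 6 + 30 + 32 + 15 + 14 − 5 = 92; the blank must be 104 − 92 = 12.
Column 7 has 12 + 14 − 20 + 3 + 39 + 31 = 79; the blank must be 104 − 79 = 25.
Row 4 has -4 + 33 + 15 + 25 + 13 + 25 = 107; the blank must be 104 − 107 = -3.
Row 2 has 17 + 0 + 28 + 0 + 22 + 14 = 81; the blank must be 104 − 81 = 23.

y = 12, n = 25, k = -3, a = 23, b = 17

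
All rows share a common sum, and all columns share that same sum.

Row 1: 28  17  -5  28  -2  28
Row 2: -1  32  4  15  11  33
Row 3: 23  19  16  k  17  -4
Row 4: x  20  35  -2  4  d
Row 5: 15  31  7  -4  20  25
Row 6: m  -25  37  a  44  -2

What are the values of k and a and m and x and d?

Rows 1 and 2 both sum to 94, so that's the common total.
The known cells in row 3 total 71, leaving 94 − 71 = 23 for the blank.
The known cells in column 4 total 60, leaving 94 − 60 = 34 for the blank.
The known cells in row 6 total 88, leaving 94 − 88 = 6 for the blank.
The known cells in column 1 total 71, leaving 94 − 71 = 23 for the blank.
The known cells in row 4 total 80, leaving 94 − 80 = 14 for the blank.

k = 23, a = 34, m = 6, x = 23, d = 14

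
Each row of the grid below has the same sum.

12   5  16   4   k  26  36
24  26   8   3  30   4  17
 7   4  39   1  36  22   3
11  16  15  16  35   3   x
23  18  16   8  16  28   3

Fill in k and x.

k = 13, x = 16

The complete rows each total 112.
Row 1 is missing 112 − 99 = 13 (since 12 + 5 + 16 + 4 + 26 + 36 = 99).
Row 4 is missing 112 − 96 = 16 (since 11 + 16 + 15 + 16 + 35 + 3 = 96).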